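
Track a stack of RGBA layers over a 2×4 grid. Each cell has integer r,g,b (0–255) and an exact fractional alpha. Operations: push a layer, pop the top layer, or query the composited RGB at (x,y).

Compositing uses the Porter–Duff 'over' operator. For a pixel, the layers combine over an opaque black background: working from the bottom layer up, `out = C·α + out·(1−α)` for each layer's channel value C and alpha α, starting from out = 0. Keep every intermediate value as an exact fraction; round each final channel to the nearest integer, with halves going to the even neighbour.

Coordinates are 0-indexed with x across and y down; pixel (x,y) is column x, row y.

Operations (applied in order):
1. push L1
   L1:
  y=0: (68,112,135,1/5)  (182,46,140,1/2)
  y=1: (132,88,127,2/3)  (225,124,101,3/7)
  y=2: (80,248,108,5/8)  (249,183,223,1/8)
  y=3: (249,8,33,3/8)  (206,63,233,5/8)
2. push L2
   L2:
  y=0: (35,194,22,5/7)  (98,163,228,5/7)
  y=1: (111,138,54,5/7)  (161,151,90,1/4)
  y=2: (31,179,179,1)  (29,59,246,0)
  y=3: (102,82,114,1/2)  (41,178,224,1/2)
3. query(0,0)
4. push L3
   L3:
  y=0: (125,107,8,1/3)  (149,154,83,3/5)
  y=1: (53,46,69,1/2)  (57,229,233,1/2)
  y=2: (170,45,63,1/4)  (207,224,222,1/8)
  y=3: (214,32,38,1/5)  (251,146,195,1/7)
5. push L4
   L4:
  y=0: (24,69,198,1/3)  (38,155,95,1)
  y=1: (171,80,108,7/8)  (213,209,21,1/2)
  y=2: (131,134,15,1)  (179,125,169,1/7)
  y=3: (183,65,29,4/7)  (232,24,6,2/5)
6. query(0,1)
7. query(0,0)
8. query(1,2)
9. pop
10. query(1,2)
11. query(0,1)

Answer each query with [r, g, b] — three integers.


query (0,0) [L1,L2] — begin 0,0,0
after L1 α=1/5: [68/5, 112/5, 27]
after L2 α=5/7: [1011/35, 5074/35, 164/7]
rounded: [29, 145, 23]

(0,1) stack=L1,L2,L3,L4; from [0,0,0]:
L1 α=2/3: [88, 176/3, 254/3]
L2 α=5/7: [731/7, 346/3, 1318/21]
L3 α=1/2: [551/7, 242/3, 2767/42]
L4 α=7/8: [4465/28, 961/12, 34519/336]
rounded: [159, 80, 103]

(0,0) stack=L1,L2,L3,L4; from [0,0,0]:
L1 α=1/5: [68/5, 112/5, 27]
L2 α=5/7: [1011/35, 5074/35, 164/7]
L3 α=1/3: [6397/105, 4631/35, 128/7]
L4 α=1/3: [15314/315, 11677/105, 1642/21]
→ [49, 111, 78]

(1,2) stack=L1,L2,L3,L4; from [0,0,0]:
L1 α=1/8: [249/8, 183/8, 223/8]
L2 α=0: [249/8, 183/8, 223/8]
L3 α=1/8: [3399/64, 3073/64, 3337/64]
L4 α=1/7: [2275/32, 13219/224, 15419/224]
rounded: [71, 59, 69]

(1,2) stack=L1,L2,L3; from [0,0,0]:
after L1 α=1/8: [249/8, 183/8, 223/8]
after L2 α=0: [249/8, 183/8, 223/8]
after L3 α=1/8: [3399/64, 3073/64, 3337/64]
rounded: [53, 48, 52]

query (0,1) [L1,L2,L3] — begin 0,0,0
after L1 α=2/3: [88, 176/3, 254/3]
after L2 α=5/7: [731/7, 346/3, 1318/21]
after L3 α=1/2: [551/7, 242/3, 2767/42]
= [79, 81, 66]


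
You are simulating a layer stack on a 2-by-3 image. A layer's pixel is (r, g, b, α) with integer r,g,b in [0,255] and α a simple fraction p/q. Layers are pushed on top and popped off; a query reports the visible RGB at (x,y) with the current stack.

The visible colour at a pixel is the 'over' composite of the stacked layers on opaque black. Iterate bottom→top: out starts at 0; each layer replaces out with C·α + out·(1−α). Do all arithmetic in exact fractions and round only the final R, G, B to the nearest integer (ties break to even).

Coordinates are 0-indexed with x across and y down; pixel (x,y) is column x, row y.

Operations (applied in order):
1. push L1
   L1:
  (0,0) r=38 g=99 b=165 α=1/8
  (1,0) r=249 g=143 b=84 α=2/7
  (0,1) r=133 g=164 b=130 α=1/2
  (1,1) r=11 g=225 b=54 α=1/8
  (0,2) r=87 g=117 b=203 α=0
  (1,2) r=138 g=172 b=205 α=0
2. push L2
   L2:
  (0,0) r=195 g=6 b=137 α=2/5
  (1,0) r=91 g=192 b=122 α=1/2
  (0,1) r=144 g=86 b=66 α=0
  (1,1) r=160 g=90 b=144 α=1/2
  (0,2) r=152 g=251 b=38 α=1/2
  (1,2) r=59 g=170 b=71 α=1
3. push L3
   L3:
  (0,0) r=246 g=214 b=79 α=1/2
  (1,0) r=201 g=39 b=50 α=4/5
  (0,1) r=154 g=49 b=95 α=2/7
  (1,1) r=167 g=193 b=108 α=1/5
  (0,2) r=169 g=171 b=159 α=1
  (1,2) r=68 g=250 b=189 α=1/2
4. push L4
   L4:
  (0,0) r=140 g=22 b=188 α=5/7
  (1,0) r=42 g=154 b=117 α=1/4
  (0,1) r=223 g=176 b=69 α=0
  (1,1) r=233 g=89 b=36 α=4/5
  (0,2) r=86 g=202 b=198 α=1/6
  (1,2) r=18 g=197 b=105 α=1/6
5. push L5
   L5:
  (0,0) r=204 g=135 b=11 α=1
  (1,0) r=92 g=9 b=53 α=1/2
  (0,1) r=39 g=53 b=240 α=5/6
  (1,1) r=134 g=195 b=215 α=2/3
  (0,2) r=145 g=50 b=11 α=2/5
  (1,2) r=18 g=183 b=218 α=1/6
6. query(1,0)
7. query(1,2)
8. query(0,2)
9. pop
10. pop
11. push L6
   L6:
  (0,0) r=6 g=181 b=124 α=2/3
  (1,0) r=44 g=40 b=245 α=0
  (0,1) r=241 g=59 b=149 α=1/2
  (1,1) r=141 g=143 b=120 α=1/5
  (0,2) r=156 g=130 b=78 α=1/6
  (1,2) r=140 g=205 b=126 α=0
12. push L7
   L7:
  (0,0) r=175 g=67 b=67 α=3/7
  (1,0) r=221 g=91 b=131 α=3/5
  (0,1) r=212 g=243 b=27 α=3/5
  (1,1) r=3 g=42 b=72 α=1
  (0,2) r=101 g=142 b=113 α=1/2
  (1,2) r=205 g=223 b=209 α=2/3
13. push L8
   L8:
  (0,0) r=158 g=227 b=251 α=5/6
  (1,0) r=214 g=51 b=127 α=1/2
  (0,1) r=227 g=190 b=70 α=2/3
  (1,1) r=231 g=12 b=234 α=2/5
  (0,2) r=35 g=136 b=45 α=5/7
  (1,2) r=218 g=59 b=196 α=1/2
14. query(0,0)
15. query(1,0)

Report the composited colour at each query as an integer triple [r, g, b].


(1,0) stack=L1,L2,L3,L4,L5; from [0,0,0]:
after L1 α=2/7: [498/7, 286/7, 24]
after L2 α=1/2: [1135/14, 815/7, 73]
after L3 α=4/5: [12391/70, 1907/35, 273/5]
after L4 α=1/4: [40113/280, 11111/140, 351/5]
after L5 α=1/2: [65873/560, 12371/280, 308/5]
rounded: [118, 44, 62]

query (1,2) [L1,L2,L3,L4,L5] — begin 0,0,0
after L1 α=0: [0, 0, 0]
after L2 α=1: [59, 170, 71]
after L3 α=1/2: [127/2, 210, 130]
after L4 α=1/6: [671/12, 1247/6, 755/6]
after L5 α=1/6: [3571/72, 7333/36, 5083/36]
→ [50, 204, 141]

query (0,2) [L1,L2,L3,L4,L5] — begin 0,0,0
after L1 α=0: [0, 0, 0]
after L2 α=1/2: [76, 251/2, 19]
after L3 α=1: [169, 171, 159]
after L4 α=1/6: [931/6, 1057/6, 331/2]
after L5 α=2/5: [1511/10, 1257/10, 1037/10]
→ [151, 126, 104]

query (0,0) [L1,L2,L3,L6,L7,L8] — begin 0,0,0
+L1 (α=1/8) → [19/4, 99/8, 165/8]
+L2 (α=2/5) → [1617/20, 393/40, 2687/40]
+L3 (α=1/2) → [6537/40, 8953/80, 5847/80]
+L6 (α=2/3) → [2339/40, 37913/240, 25687/240]
+L7 (α=3/7) → [7589/70, 7139/60, 37747/420]
+L8 (α=5/6) → [20963/140, 75239/360, 564847/2520]
→ [150, 209, 224]

query (1,0) [L1,L2,L3,L6,L7,L8] — begin 0,0,0
after L1 α=2/7: [498/7, 286/7, 24]
after L2 α=1/2: [1135/14, 815/7, 73]
after L3 α=4/5: [12391/70, 1907/35, 273/5]
after L6 α=0: [12391/70, 1907/35, 273/5]
after L7 α=3/5: [35596/175, 13369/175, 2511/25]
after L8 α=1/2: [36523/175, 11147/175, 2843/25]
→ [209, 64, 114]


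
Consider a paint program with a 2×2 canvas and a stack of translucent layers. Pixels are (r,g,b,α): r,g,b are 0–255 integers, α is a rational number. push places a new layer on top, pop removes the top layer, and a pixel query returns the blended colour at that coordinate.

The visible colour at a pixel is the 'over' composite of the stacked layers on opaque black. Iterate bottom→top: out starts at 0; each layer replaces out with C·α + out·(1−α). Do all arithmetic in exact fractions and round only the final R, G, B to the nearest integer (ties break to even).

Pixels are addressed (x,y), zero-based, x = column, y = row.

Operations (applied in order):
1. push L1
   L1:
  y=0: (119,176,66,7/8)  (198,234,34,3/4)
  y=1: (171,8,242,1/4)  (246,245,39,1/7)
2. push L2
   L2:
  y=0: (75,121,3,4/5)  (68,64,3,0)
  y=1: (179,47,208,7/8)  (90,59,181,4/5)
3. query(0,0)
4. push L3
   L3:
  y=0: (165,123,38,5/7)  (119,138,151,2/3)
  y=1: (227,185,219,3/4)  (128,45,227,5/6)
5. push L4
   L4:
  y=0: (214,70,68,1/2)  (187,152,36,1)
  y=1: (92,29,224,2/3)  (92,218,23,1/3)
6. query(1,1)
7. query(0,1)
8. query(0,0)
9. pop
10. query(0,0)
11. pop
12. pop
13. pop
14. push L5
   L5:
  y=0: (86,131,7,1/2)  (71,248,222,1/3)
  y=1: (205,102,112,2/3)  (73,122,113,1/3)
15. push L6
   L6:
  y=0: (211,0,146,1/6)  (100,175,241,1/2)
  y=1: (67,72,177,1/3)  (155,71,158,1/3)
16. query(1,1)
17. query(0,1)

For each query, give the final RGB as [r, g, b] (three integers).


at x=0,y=0 over L1,L2:
after L1 α=7/8: [833/8, 154, 231/4]
after L2 α=4/5: [3233/40, 638/5, 279/20]
rounded: [81, 128, 14]

query (1,1) [L1,L2,L3,L4] — begin 0,0,0
L1 α=1/7: [246/7, 35, 39/7]
L2 α=4/5: [2766/35, 271/5, 5107/35]
L3 α=5/6: [12583/105, 698/15, 7472/35]
L4 α=1/3: [34826/315, 4666/45, 15749/105]
rounded: [111, 104, 150]

query (0,1) [L1,L2,L3,L4] — begin 0,0,0
after L1 α=1/4: [171/4, 2, 121/2]
after L2 α=7/8: [5183/32, 331/8, 3033/16]
after L3 α=3/4: [26975/128, 4771/32, 13545/64]
after L4 α=2/3: [50527/384, 2209/32, 42217/192]
= [132, 69, 220]

(0,0) stack=L1,L2,L3,L4; from [0,0,0]:
L1 α=7/8: [833/8, 154, 231/4]
L2 α=4/5: [3233/40, 638/5, 279/20]
L3 α=5/7: [2819/20, 4351/35, 2179/70]
L4 α=1/2: [7099/40, 6801/70, 6939/140]
rounded: [177, 97, 50]

(0,0) stack=L1,L2,L3; from [0,0,0]:
+L1 (α=7/8) → [833/8, 154, 231/4]
+L2 (α=4/5) → [3233/40, 638/5, 279/20]
+L3 (α=5/7) → [2819/20, 4351/35, 2179/70]
= [141, 124, 31]

(1,1) stack=L5,L6; from [0,0,0]:
+L5 (α=1/3) → [73/3, 122/3, 113/3]
+L6 (α=1/3) → [611/9, 457/9, 700/9]
→ [68, 51, 78]

(0,1) stack=L5,L6; from [0,0,0]:
+L5 (α=2/3) → [410/3, 68, 224/3]
+L6 (α=1/3) → [1021/9, 208/3, 979/9]
rounded: [113, 69, 109]


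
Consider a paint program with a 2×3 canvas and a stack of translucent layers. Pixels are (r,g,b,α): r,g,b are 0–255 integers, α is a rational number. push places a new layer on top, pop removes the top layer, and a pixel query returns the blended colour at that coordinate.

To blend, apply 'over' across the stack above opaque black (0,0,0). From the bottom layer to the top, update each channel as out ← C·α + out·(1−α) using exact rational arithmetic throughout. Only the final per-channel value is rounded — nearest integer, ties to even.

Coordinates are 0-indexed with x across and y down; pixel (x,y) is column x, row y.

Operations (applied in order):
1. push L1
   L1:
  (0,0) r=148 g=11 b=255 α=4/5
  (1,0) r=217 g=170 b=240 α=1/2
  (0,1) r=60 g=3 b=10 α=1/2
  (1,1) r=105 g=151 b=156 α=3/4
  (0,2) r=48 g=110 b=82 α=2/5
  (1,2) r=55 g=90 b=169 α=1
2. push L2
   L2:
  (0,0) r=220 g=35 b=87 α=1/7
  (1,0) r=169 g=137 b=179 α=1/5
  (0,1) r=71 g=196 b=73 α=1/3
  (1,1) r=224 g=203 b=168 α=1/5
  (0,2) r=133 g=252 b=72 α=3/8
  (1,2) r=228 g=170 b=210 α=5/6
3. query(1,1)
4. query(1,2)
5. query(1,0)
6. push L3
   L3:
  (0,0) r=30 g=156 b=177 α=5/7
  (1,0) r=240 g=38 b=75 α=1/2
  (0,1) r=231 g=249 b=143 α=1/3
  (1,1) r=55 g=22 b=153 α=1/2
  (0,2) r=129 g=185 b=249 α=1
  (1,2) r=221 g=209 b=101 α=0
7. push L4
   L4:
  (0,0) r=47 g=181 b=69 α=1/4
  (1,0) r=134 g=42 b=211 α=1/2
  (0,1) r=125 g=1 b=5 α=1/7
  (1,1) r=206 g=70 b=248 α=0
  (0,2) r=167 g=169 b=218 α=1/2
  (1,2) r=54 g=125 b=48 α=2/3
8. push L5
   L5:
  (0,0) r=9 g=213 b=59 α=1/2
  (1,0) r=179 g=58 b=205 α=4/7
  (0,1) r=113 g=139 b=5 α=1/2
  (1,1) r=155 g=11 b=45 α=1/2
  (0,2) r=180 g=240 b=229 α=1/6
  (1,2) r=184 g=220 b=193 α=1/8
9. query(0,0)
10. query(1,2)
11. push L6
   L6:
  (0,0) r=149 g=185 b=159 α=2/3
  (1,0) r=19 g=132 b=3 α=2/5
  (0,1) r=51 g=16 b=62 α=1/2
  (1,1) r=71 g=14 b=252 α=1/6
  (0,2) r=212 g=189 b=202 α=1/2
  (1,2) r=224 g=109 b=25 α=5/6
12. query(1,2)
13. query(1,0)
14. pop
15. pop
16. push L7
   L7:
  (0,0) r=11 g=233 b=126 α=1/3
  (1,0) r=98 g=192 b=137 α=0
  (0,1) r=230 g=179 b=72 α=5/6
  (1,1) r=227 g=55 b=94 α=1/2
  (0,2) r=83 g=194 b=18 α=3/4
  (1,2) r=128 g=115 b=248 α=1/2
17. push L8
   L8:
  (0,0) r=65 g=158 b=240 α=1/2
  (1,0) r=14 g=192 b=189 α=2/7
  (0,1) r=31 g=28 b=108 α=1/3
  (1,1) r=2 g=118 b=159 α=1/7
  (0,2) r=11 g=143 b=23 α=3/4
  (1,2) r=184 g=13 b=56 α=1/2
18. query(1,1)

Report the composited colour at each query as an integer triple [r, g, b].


(1,1) stack=L1,L2; from [0,0,0]:
+L1 (α=3/4) → [315/4, 453/4, 117]
+L2 (α=1/5) → [539/5, 656/5, 636/5]
= [108, 131, 127]

(1,2) stack=L1,L2; from [0,0,0]:
+L1 (α=1) → [55, 90, 169]
+L2 (α=5/6) → [1195/6, 470/3, 1219/6]
→ [199, 157, 203]

at x=1,y=0 over L1,L2:
after L1 α=1/2: [217/2, 85, 120]
after L2 α=1/5: [603/5, 477/5, 659/5]
rounded: [121, 95, 132]

query (0,0) [L1,L2,L3,L4,L5] — begin 0,0,0
+L1 (α=4/5) → [592/5, 44/5, 204]
+L2 (α=1/7) → [4652/35, 439/35, 1311/7]
+L3 (α=5/7) → [14554/245, 28178/245, 8817/49]
+L4 (α=1/4) → [55177/980, 128879/980, 7458/49]
+L5 (α=1/2) → [63997/1960, 337619/1960, 10349/98]
= [33, 172, 106]

at x=1,y=2 over L1,L2,L3,L4,L5:
after L1 α=1: [55, 90, 169]
after L2 α=5/6: [1195/6, 470/3, 1219/6]
after L3 α=0: [1195/6, 470/3, 1219/6]
after L4 α=2/3: [1843/18, 1220/9, 1795/18]
after L5 α=1/8: [16213/144, 1315/9, 16039/144]
rounded: [113, 146, 111]

at x=1,y=2 over L1,L2,L3,L4,L5,L6:
+L1 (α=1) → [55, 90, 169]
+L2 (α=5/6) → [1195/6, 470/3, 1219/6]
+L3 (α=0) → [1195/6, 470/3, 1219/6]
+L4 (α=2/3) → [1843/18, 1220/9, 1795/18]
+L5 (α=1/8) → [16213/144, 1315/9, 16039/144]
+L6 (α=5/6) → [177493/864, 3110/27, 34039/864]
rounded: [205, 115, 39]

query (1,0) [L1,L2,L3,L4,L5,L6] — begin 0,0,0
L1 α=1/2: [217/2, 85, 120]
L2 α=1/5: [603/5, 477/5, 659/5]
L3 α=1/2: [1803/10, 667/10, 517/5]
L4 α=1/2: [3143/20, 1087/20, 786/5]
L5 α=4/7: [23749/140, 7901/140, 6458/35]
L6 α=2/5: [76567/700, 60663/700, 19584/175]
rounded: [109, 87, 112]

(1,1) stack=L1,L2,L3,L4,L7,L8; from [0,0,0]:
+L1 (α=3/4) → [315/4, 453/4, 117]
+L2 (α=1/5) → [539/5, 656/5, 636/5]
+L3 (α=1/2) → [407/5, 383/5, 1401/10]
+L4 (α=0) → [407/5, 383/5, 1401/10]
+L7 (α=1/2) → [771/5, 329/5, 2341/20]
+L8 (α=1/7) → [4636/35, 2564/35, 8613/70]
→ [132, 73, 123]


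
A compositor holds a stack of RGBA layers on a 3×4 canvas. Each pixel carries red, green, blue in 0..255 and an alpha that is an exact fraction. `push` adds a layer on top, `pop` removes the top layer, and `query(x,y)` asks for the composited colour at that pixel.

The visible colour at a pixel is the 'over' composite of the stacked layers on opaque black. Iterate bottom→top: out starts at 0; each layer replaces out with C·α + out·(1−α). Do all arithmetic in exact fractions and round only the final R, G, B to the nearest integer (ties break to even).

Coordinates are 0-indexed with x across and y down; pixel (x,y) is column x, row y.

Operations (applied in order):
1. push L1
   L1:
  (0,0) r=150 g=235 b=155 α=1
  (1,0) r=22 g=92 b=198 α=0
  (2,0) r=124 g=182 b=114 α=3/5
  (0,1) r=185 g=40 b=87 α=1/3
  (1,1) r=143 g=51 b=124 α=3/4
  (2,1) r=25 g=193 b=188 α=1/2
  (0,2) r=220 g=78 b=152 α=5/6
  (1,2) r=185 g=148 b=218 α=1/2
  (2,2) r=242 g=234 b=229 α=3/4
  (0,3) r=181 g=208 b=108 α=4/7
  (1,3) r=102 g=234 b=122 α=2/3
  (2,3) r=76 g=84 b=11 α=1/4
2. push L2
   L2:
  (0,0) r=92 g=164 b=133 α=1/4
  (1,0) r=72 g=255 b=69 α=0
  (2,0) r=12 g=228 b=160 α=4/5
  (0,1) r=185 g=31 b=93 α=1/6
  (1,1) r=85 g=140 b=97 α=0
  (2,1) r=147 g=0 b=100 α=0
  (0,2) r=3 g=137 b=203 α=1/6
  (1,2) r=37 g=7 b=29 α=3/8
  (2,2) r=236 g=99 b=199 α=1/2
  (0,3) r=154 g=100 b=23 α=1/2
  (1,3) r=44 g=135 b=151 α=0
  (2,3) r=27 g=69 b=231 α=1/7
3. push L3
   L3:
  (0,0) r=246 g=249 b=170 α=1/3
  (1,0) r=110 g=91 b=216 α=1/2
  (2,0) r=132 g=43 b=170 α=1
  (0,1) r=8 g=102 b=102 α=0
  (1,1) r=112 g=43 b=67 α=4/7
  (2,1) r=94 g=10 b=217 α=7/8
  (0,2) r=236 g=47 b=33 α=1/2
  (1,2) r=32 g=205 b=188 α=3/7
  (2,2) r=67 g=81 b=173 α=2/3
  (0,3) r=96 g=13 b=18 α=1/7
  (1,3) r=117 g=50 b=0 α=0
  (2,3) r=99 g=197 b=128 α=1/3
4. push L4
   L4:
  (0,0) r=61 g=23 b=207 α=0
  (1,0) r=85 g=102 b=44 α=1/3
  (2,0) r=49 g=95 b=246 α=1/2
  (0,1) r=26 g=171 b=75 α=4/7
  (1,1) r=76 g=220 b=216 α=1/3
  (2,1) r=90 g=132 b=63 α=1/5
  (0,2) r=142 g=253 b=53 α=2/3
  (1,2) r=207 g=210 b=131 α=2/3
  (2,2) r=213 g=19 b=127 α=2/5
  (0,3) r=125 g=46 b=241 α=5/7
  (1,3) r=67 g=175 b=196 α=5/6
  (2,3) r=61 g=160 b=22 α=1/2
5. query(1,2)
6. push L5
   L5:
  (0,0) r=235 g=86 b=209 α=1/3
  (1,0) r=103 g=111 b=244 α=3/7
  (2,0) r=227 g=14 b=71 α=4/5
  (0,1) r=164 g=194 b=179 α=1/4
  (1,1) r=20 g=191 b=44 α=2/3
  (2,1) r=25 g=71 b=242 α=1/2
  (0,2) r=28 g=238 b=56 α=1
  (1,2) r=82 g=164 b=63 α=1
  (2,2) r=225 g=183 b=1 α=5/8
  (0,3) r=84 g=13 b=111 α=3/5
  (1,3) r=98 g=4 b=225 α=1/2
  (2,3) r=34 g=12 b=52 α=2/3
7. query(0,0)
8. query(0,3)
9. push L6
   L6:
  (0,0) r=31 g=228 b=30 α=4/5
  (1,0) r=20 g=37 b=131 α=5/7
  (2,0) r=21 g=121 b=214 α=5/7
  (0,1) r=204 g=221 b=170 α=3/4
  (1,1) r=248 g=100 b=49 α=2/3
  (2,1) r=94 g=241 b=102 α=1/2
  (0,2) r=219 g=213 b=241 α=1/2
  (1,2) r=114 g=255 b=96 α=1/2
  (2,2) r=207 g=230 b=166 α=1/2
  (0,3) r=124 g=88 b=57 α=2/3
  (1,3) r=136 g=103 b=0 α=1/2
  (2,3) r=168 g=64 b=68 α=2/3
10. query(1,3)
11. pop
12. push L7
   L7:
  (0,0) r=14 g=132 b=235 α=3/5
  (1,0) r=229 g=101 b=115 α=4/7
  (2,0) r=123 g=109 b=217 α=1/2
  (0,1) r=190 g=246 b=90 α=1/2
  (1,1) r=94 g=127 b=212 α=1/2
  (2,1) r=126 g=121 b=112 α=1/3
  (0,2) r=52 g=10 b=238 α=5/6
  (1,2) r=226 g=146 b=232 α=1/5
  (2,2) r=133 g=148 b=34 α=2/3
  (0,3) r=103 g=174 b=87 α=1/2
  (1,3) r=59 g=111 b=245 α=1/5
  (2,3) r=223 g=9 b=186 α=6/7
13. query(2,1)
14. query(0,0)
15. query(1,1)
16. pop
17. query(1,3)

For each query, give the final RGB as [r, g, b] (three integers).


query (1,2) [L1,L2,L3,L4] — begin 0,0,0
+L1 (α=1/2) → [185/2, 74, 109]
+L2 (α=3/8) → [1147/16, 391/8, 79]
+L3 (α=3/7) → [1531/28, 1621/14, 880/7]
+L4 (α=2/3) → [13123/84, 7501/42, 2714/21]
rounded: [156, 179, 129]

query (0,0) [L1,L2,L3,L4,L5] — begin 0,0,0
+L1 (α=1) → [150, 235, 155]
+L2 (α=1/4) → [271/2, 869/4, 299/2]
+L3 (α=1/3) → [517/3, 1367/6, 469/3]
+L4 (α=0) → [517/3, 1367/6, 469/3]
+L5 (α=1/3) → [1739/9, 1625/9, 1565/9]
→ [193, 181, 174]

query (0,3) [L1,L2,L3,L4,L5] — begin 0,0,0
L1 α=4/7: [724/7, 832/7, 432/7]
L2 α=1/2: [901/7, 766/7, 593/14]
L3 α=1/7: [6078/49, 4687/49, 1905/49]
L4 α=5/7: [42781/343, 20644/343, 62855/343]
L5 α=3/5: [171998/1715, 10933/343, 239929/1715]
→ [100, 32, 140]

at x=1,y=3 over L1,L2,L3,L4,L5,L6:
+L1 (α=2/3) → [68, 156, 244/3]
+L2 (α=0) → [68, 156, 244/3]
+L3 (α=0) → [68, 156, 244/3]
+L4 (α=5/6) → [403/6, 1031/6, 1592/9]
+L5 (α=1/2) → [991/12, 1055/12, 3617/18]
+L6 (α=1/2) → [2623/24, 2291/24, 3617/36]
= [109, 95, 100]

query (2,1) [L1,L2,L3,L4,L5,L7] — begin 0,0,0
L1 α=1/2: [25/2, 193/2, 94]
L2 α=0: [25/2, 193/2, 94]
L3 α=7/8: [1341/16, 333/16, 1613/8]
L4 α=1/5: [1701/20, 861/20, 1739/10]
L5 α=1/2: [2201/40, 2281/40, 4159/20]
L7 α=1/3: [4721/60, 1567/20, 5279/30]
= [79, 78, 176]

query (0,0) [L1,L2,L3,L4,L5,L7] — begin 0,0,0
L1 α=1: [150, 235, 155]
L2 α=1/4: [271/2, 869/4, 299/2]
L3 α=1/3: [517/3, 1367/6, 469/3]
L4 α=0: [517/3, 1367/6, 469/3]
L5 α=1/3: [1739/9, 1625/9, 1565/9]
L7 α=3/5: [3856/45, 6814/45, 1895/9]
→ [86, 151, 211]

(1,1) stack=L1,L2,L3,L4,L5,L7; from [0,0,0]:
+L1 (α=3/4) → [429/4, 153/4, 93]
+L2 (α=0) → [429/4, 153/4, 93]
+L3 (α=4/7) → [3079/28, 1147/28, 547/7]
+L4 (α=1/3) → [1381/14, 1409/14, 2606/21]
+L5 (α=2/3) → [647/14, 6757/42, 4454/63]
+L7 (α=1/2) → [1963/28, 12091/84, 8905/63]
= [70, 144, 141]

(1,3) stack=L1,L2,L3,L4,L5; from [0,0,0]:
L1 α=2/3: [68, 156, 244/3]
L2 α=0: [68, 156, 244/3]
L3 α=0: [68, 156, 244/3]
L4 α=5/6: [403/6, 1031/6, 1592/9]
L5 α=1/2: [991/12, 1055/12, 3617/18]
= [83, 88, 201]


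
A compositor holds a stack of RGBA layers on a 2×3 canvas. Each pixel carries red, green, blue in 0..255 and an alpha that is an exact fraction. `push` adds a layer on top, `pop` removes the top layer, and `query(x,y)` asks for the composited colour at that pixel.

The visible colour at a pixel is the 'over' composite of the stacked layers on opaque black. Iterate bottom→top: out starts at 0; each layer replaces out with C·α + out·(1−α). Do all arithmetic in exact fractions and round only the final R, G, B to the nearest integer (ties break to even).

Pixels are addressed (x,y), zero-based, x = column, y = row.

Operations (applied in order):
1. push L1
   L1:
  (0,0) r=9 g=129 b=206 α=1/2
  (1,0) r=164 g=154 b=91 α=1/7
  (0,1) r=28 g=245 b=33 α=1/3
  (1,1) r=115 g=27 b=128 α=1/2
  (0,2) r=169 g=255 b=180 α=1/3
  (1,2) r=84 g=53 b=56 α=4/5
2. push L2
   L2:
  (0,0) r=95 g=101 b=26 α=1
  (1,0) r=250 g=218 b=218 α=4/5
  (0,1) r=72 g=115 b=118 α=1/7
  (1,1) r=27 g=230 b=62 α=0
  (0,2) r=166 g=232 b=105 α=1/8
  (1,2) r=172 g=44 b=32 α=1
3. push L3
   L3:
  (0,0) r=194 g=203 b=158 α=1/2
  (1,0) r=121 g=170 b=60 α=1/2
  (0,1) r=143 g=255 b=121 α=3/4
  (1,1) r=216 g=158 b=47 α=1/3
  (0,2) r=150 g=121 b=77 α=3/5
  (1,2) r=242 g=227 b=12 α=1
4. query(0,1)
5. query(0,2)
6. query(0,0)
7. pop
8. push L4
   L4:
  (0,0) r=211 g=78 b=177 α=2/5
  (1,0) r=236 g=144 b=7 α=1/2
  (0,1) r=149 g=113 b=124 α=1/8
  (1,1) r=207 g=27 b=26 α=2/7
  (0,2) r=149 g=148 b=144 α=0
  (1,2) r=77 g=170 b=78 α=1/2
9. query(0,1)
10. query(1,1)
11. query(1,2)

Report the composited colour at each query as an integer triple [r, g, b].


(0,1) stack=L1,L2,L3; from [0,0,0]:
after L1 α=1/3: [28/3, 245/3, 11]
after L2 α=1/7: [128/7, 605/7, 184/7]
after L3 α=3/4: [3131/28, 1490/7, 2725/28]
rounded: [112, 213, 97]

(0,2) stack=L1,L2,L3; from [0,0,0]:
L1 α=1/3: [169/3, 85, 60]
L2 α=1/8: [1681/24, 827/8, 525/8]
L3 α=3/5: [7081/60, 2279/20, 1449/20]
rounded: [118, 114, 72]

query (0,0) [L1,L2,L3] — begin 0,0,0
after L1 α=1/2: [9/2, 129/2, 103]
after L2 α=1: [95, 101, 26]
after L3 α=1/2: [289/2, 152, 92]
= [144, 152, 92]

(0,1) stack=L1,L2,L4; from [0,0,0]:
+L1 (α=1/3) → [28/3, 245/3, 11]
+L2 (α=1/7) → [128/7, 605/7, 184/7]
+L4 (α=1/8) → [277/8, 359/4, 77/2]
rounded: [35, 90, 38]

at x=1,y=1 over L1,L2,L4:
+L1 (α=1/2) → [115/2, 27/2, 64]
+L2 (α=0) → [115/2, 27/2, 64]
+L4 (α=2/7) → [1403/14, 243/14, 372/7]
rounded: [100, 17, 53]

query (1,2) [L1,L2,L4] — begin 0,0,0
+L1 (α=4/5) → [336/5, 212/5, 224/5]
+L2 (α=1) → [172, 44, 32]
+L4 (α=1/2) → [249/2, 107, 55]
= [124, 107, 55]


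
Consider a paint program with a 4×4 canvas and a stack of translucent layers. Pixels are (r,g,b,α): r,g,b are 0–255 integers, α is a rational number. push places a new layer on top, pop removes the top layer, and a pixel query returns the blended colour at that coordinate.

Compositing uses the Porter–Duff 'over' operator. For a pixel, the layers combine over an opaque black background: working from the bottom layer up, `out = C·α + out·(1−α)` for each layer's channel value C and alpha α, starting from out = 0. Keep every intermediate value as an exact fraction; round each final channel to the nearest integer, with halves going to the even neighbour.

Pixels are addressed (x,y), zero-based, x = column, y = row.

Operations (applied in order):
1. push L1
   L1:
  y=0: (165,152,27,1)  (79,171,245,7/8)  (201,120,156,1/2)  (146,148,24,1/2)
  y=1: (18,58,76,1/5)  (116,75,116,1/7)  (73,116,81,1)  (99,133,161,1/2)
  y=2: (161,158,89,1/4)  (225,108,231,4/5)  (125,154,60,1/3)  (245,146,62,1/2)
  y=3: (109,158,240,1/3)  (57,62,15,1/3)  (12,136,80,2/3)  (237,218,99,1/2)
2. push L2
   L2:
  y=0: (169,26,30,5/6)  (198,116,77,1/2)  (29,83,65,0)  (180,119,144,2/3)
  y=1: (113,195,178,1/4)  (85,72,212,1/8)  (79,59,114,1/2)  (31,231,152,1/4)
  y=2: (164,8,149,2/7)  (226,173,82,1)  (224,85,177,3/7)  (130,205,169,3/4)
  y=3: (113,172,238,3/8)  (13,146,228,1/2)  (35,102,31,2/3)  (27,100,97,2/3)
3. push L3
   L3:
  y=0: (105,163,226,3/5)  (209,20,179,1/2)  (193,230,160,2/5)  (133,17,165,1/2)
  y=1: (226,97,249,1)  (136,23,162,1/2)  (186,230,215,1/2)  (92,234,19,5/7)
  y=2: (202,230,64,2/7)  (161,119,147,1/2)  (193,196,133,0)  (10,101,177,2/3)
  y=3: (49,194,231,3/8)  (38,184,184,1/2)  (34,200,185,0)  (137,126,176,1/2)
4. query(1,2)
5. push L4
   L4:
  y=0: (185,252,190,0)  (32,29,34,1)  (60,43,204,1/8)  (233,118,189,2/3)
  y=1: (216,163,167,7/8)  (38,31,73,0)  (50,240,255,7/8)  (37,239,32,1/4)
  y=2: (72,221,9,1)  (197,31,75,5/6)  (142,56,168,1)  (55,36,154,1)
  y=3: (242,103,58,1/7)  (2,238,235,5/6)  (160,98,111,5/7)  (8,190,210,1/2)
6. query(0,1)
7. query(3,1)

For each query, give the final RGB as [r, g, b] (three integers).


at x=1,y=2 over L1,L2,L3:
after L1 α=4/5: [180, 432/5, 924/5]
after L2 α=1: [226, 173, 82]
after L3 α=1/2: [387/2, 146, 229/2]
→ [194, 146, 114]

at x=0,y=1 over L1,L2,L3,L4:
after L1 α=1/5: [18/5, 58/5, 76/5]
after L2 α=1/4: [619/20, 1149/20, 559/10]
after L3 α=1: [226, 97, 249]
after L4 α=7/8: [869/4, 619/4, 709/4]
rounded: [217, 155, 177]

query (3,1) [L1,L2,L3,L4] — begin 0,0,0
L1 α=1/2: [99/2, 133/2, 161/2]
L2 α=1/4: [359/8, 861/8, 787/8]
L3 α=5/7: [2199/28, 5541/28, 1167/28]
L4 α=1/4: [7633/112, 23315/112, 4397/112]
= [68, 208, 39]


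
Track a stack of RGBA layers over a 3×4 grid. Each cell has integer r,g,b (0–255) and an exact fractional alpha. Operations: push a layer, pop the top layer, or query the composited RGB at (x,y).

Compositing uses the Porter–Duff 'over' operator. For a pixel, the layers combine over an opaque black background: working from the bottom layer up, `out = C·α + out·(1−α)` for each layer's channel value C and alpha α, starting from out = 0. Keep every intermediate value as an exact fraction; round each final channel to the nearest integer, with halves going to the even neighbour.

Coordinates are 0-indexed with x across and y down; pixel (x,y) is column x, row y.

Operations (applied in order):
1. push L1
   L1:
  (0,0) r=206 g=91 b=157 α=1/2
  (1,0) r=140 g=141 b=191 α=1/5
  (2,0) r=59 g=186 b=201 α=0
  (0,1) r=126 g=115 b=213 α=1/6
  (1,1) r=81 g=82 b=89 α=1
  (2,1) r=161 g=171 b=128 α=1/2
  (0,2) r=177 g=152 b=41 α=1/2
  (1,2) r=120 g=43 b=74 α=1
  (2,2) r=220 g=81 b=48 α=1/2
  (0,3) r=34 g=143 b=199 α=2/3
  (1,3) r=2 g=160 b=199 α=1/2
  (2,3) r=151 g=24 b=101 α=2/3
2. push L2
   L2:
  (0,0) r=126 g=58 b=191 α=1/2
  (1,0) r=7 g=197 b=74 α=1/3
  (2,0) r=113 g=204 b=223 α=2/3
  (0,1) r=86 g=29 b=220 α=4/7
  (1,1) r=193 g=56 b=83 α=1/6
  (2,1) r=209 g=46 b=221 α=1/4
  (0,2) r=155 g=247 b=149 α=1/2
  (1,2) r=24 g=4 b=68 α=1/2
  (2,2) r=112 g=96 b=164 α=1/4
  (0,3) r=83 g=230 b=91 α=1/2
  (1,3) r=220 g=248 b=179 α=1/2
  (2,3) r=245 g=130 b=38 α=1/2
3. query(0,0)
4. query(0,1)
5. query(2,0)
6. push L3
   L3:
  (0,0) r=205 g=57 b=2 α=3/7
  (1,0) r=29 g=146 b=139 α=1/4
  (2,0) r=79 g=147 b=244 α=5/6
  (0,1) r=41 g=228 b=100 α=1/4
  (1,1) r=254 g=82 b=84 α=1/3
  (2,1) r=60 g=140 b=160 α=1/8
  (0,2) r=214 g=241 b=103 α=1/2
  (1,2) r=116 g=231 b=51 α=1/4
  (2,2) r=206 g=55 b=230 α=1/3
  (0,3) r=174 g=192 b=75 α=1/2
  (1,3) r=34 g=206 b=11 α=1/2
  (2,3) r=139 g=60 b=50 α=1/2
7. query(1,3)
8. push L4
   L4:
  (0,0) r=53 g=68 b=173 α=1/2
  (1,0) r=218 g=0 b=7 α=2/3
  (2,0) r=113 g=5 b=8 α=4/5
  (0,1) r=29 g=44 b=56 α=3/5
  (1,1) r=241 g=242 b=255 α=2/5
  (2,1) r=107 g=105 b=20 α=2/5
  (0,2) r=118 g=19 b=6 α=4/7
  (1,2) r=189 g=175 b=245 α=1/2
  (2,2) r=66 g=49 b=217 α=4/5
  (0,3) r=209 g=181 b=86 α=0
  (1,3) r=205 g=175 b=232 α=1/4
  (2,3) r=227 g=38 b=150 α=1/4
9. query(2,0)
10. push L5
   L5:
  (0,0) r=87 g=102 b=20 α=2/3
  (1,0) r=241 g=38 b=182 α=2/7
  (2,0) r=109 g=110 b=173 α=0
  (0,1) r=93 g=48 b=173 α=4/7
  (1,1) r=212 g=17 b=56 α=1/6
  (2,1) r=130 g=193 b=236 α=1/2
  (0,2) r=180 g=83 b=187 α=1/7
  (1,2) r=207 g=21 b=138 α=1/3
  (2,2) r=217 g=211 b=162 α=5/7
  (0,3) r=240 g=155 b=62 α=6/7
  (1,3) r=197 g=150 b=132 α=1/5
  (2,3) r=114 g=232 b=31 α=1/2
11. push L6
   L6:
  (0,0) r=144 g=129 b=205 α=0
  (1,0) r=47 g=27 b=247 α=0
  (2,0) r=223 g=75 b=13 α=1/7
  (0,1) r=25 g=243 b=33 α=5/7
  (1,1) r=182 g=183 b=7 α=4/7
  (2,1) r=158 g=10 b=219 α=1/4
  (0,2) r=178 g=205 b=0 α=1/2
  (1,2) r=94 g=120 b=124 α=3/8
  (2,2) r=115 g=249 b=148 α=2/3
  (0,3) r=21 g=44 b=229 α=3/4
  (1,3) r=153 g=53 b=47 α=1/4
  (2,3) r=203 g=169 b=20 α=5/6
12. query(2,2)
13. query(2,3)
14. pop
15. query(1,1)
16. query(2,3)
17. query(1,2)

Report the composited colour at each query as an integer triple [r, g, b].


(0,0) stack=L1,L2; from [0,0,0]:
+L1 (α=1/2) → [103, 91/2, 157/2]
+L2 (α=1/2) → [229/2, 207/4, 539/4]
rounded: [114, 52, 135]

at x=0,y=1 over L1,L2:
after L1 α=1/6: [21, 115/6, 71/2]
after L2 α=4/7: [407/7, 347/14, 1973/14]
rounded: [58, 25, 141]

query (2,0) [L1,L2] — begin 0,0,0
after L1 α=0: [0, 0, 0]
after L2 α=2/3: [226/3, 136, 446/3]
rounded: [75, 136, 149]

at x=1,y=3 over L1,L2,L3:
+L1 (α=1/2) → [1, 80, 199/2]
+L2 (α=1/2) → [221/2, 164, 557/4]
+L3 (α=1/2) → [289/4, 185, 601/8]
→ [72, 185, 75]

at x=2,y=0 over L1,L2,L3,L4:
after L1 α=0: [0, 0, 0]
after L2 α=2/3: [226/3, 136, 446/3]
after L3 α=5/6: [1411/18, 871/6, 2053/9]
after L4 α=4/5: [9547/90, 991/30, 2341/45]
→ [106, 33, 52]

query (2,2) [L1,L2,L3,L4,L5,L6] — begin 0,0,0
L1 α=1/2: [110, 81/2, 24]
L2 α=1/4: [221/2, 435/8, 59]
L3 α=1/3: [427/3, 655/12, 116]
L4 α=4/5: [1219/15, 3007/60, 984/5]
L5 α=5/7: [18713/105, 4951/30, 6018/35]
L6 α=2/3: [42863/315, 19891/90, 16378/105]
rounded: [136, 221, 156]

at x=2,y=3 over L1,L2,L3,L4,L5,L6:
+L1 (α=2/3) → [302/3, 16, 202/3]
+L2 (α=1/2) → [1037/6, 73, 158/3]
+L3 (α=1/2) → [1871/12, 133/2, 154/3]
+L4 (α=1/4) → [2779/16, 475/8, 76]
+L5 (α=1/2) → [4603/32, 2331/16, 107/2]
+L6 (α=5/6) → [12361/64, 15851/96, 307/12]
→ [193, 165, 26]

query (1,1) [L1,L2,L3,L4,L5] — begin 0,0,0
L1 α=1: [81, 82, 89]
L2 α=1/6: [299/3, 233/3, 88]
L3 α=1/3: [1360/9, 712/9, 260/3]
L4 α=2/5: [2806/15, 2164/15, 154]
L5 α=1/6: [1721/9, 2215/18, 413/3]
rounded: [191, 123, 138]

(2,3) stack=L1,L2,L3,L4,L5; from [0,0,0]:
L1 α=2/3: [302/3, 16, 202/3]
L2 α=1/2: [1037/6, 73, 158/3]
L3 α=1/2: [1871/12, 133/2, 154/3]
L4 α=1/4: [2779/16, 475/8, 76]
L5 α=1/2: [4603/32, 2331/16, 107/2]
rounded: [144, 146, 54]

at x=1,y=2 over L1,L2,L3,L4,L5:
+L1 (α=1) → [120, 43, 74]
+L2 (α=1/2) → [72, 47/2, 71]
+L3 (α=1/4) → [83, 603/8, 66]
+L4 (α=1/2) → [136, 2003/16, 311/2]
+L5 (α=1/3) → [479/3, 2171/24, 449/3]
→ [160, 90, 150]


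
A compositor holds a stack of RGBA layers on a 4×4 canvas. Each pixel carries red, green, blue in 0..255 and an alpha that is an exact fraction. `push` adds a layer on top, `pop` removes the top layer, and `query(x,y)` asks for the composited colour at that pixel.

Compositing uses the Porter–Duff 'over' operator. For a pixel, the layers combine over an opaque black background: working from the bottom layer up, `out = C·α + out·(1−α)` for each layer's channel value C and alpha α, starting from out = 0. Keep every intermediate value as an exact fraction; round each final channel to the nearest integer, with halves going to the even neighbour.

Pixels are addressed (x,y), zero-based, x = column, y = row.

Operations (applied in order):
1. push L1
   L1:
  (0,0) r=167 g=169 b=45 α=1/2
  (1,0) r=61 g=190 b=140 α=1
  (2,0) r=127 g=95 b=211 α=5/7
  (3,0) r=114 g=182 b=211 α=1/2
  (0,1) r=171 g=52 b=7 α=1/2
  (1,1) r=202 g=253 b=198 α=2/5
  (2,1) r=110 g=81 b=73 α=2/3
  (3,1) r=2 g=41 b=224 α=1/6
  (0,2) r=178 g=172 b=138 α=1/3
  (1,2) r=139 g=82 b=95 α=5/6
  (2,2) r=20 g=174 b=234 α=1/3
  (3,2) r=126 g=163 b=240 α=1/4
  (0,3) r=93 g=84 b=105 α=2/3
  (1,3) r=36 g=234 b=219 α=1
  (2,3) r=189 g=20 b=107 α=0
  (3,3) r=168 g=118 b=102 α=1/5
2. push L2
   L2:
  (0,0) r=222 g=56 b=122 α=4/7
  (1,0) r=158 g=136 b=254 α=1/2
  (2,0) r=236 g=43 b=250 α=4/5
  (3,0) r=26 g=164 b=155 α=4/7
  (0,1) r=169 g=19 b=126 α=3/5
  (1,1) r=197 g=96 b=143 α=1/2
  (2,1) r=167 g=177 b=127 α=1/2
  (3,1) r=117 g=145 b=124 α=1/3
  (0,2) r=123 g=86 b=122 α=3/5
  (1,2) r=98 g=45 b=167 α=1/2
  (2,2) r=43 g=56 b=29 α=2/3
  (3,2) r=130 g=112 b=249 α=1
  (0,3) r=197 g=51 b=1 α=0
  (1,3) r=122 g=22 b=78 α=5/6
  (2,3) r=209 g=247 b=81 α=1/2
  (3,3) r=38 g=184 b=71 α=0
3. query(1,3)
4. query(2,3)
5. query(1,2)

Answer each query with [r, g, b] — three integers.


at x=1,y=3 over L1,L2:
L1 α=1: [36, 234, 219]
L2 α=5/6: [323/3, 172/3, 203/2]
rounded: [108, 57, 102]

(2,3) stack=L1,L2; from [0,0,0]:
L1 α=0: [0, 0, 0]
L2 α=1/2: [209/2, 247/2, 81/2]
= [104, 124, 40]

at x=1,y=2 over L1,L2:
+L1 (α=5/6) → [695/6, 205/3, 475/6]
+L2 (α=1/2) → [1283/12, 170/3, 1477/12]
= [107, 57, 123]


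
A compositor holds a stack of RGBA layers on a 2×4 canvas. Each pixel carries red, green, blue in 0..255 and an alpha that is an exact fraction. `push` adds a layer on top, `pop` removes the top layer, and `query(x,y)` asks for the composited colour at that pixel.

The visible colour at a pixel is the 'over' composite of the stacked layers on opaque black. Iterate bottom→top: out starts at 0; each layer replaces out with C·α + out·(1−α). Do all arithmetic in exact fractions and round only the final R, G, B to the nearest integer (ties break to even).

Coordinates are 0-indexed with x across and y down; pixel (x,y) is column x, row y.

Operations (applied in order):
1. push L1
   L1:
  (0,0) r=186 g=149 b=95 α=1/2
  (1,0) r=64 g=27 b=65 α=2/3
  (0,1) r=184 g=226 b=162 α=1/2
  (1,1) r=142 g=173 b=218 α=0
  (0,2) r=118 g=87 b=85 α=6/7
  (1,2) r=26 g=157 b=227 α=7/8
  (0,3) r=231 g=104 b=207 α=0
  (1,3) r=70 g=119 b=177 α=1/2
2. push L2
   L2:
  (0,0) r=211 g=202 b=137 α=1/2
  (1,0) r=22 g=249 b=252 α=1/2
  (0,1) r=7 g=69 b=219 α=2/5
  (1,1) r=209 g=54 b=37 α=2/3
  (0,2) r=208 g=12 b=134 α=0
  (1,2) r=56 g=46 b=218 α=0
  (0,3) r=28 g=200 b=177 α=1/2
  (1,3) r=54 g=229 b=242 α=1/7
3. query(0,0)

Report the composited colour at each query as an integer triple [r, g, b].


query (0,0) [L1,L2] — begin 0,0,0
L1 α=1/2: [93, 149/2, 95/2]
L2 α=1/2: [152, 553/4, 369/4]
= [152, 138, 92]


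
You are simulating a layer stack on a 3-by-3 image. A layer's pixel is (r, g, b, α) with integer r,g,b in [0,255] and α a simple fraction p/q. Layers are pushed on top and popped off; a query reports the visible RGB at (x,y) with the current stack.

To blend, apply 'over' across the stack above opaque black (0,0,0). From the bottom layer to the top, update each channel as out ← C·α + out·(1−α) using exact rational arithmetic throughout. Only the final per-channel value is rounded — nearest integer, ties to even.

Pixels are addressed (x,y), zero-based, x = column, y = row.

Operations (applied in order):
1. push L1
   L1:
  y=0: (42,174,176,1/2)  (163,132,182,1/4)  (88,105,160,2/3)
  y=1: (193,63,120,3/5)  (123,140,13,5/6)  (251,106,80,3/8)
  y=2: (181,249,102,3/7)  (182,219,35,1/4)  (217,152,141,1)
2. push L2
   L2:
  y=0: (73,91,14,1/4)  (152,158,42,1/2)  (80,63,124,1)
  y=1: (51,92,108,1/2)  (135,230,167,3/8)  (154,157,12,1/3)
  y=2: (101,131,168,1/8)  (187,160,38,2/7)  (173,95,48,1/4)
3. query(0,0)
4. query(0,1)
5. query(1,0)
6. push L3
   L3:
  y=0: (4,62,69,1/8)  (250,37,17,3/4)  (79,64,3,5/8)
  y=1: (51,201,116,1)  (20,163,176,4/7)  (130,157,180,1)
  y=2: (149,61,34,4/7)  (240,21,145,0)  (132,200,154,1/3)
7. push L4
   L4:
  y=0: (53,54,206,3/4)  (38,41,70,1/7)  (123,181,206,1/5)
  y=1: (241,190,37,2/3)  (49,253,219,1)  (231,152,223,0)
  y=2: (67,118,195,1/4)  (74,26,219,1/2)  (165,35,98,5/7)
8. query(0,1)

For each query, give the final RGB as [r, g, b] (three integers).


(0,0) stack=L1,L2; from [0,0,0]:
L1 α=1/2: [21, 87, 88]
L2 α=1/4: [34, 88, 139/2]
→ [34, 88, 70]

(0,1) stack=L1,L2; from [0,0,0]:
after L1 α=3/5: [579/5, 189/5, 72]
after L2 α=1/2: [417/5, 649/10, 90]
→ [83, 65, 90]

query (1,0) [L1,L2] — begin 0,0,0
L1 α=1/4: [163/4, 33, 91/2]
L2 α=1/2: [771/8, 191/2, 175/4]
= [96, 96, 44]

at x=0,y=1 over L1,L2,L3,L4:
L1 α=3/5: [579/5, 189/5, 72]
L2 α=1/2: [417/5, 649/10, 90]
L3 α=1: [51, 201, 116]
L4 α=2/3: [533/3, 581/3, 190/3]
→ [178, 194, 63]


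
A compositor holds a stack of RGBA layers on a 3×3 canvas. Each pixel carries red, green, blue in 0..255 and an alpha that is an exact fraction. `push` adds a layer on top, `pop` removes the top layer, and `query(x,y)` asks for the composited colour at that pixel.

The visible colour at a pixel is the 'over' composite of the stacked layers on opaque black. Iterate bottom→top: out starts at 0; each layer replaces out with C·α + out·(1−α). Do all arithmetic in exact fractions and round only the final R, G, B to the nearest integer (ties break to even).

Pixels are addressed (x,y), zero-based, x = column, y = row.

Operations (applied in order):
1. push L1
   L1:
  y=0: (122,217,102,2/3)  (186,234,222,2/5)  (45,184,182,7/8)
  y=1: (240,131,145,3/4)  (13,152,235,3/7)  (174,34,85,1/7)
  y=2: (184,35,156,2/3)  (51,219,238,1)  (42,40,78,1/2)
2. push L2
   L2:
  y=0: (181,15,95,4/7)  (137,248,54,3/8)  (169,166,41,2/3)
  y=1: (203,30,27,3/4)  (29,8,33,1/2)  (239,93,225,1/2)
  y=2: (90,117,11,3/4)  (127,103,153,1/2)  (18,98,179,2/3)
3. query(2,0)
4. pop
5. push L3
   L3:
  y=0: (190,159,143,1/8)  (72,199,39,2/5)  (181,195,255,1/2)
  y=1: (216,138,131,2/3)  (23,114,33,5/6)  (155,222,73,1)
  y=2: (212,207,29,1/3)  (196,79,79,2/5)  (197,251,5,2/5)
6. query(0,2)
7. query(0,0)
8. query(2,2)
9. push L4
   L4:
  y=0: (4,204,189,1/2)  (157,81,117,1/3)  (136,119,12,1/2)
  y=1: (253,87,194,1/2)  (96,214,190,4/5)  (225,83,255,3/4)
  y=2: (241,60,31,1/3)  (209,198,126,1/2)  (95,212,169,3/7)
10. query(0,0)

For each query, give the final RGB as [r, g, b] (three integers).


at x=2,y=0 over L1,L2:
after L1 α=7/8: [315/8, 161, 637/4]
after L2 α=2/3: [3019/24, 493/3, 965/12]
rounded: [126, 164, 80]

query (0,2) [L1,L3] — begin 0,0,0
+L1 (α=2/3) → [368/3, 70/3, 104]
+L3 (α=1/3) → [1372/9, 761/9, 79]
rounded: [152, 85, 79]

query (0,0) [L1,L3] — begin 0,0,0
after L1 α=2/3: [244/3, 434/3, 68]
after L3 α=1/8: [1139/12, 3515/24, 619/8]
= [95, 146, 77]

query (2,2) [L1,L3] — begin 0,0,0
+L1 (α=1/2) → [21, 20, 39]
+L3 (α=2/5) → [457/5, 562/5, 127/5]
= [91, 112, 25]

query (0,0) [L1,L3,L4] — begin 0,0,0
after L1 α=2/3: [244/3, 434/3, 68]
after L3 α=1/8: [1139/12, 3515/24, 619/8]
after L4 α=1/2: [1187/24, 8411/48, 2131/16]
→ [49, 175, 133]


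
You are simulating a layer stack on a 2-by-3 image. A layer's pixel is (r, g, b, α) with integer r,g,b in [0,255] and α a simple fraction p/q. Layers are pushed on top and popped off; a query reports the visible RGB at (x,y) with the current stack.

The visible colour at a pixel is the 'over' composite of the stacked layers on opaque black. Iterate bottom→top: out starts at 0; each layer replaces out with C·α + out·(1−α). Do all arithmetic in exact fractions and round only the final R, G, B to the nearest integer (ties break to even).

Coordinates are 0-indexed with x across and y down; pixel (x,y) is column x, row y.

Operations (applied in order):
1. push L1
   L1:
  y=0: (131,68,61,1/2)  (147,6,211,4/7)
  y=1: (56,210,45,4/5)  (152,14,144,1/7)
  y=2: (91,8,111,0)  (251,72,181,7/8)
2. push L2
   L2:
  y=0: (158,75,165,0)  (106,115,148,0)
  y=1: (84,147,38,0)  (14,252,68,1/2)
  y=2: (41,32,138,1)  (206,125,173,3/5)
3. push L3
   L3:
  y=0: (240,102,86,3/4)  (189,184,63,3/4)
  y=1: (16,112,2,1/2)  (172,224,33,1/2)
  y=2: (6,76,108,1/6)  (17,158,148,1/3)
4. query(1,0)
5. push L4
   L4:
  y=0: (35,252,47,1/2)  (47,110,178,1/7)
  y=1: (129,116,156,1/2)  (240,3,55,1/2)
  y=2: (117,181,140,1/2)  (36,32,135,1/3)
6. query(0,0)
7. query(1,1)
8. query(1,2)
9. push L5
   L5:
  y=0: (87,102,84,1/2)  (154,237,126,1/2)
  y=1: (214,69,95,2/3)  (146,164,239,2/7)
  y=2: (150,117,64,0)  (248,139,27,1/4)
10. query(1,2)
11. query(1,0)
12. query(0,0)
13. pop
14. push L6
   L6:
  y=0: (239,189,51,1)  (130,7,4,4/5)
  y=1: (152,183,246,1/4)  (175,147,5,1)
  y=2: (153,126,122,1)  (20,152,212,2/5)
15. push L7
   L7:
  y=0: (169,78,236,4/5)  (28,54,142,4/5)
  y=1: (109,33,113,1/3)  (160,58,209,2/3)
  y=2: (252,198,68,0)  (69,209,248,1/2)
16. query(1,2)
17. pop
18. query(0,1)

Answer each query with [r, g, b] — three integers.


query (1,0) [L1,L2,L3] — begin 0,0,0
+L1 (α=4/7) → [84, 24/7, 844/7]
+L2 (α=0) → [84, 24/7, 844/7]
+L3 (α=3/4) → [651/4, 972/7, 2167/28]
rounded: [163, 139, 77]

(0,0) stack=L1,L2,L3,L4; from [0,0,0]:
after L1 α=1/2: [131/2, 34, 61/2]
after L2 α=0: [131/2, 34, 61/2]
after L3 α=3/4: [1571/8, 85, 577/8]
after L4 α=1/2: [1851/16, 337/2, 953/16]
= [116, 168, 60]

query (1,1) [L1,L2,L3,L4] — begin 0,0,0
L1 α=1/7: [152/7, 2, 144/7]
L2 α=1/2: [125/7, 127, 310/7]
L3 α=1/2: [1329/14, 351/2, 541/14]
L4 α=1/2: [4689/28, 357/4, 1311/28]
→ [167, 89, 47]

(1,2) stack=L1,L2,L3,L4; from [0,0,0]:
after L1 α=7/8: [1757/8, 63, 1267/8]
after L2 α=3/5: [4229/20, 501/5, 3343/20]
after L3 α=1/3: [4399/30, 1792/15, 4823/30]
after L4 α=1/3: [4939/45, 4064/45, 6848/45]
= [110, 90, 152]

query (1,2) [L1,L2,L3,L4,L5] — begin 0,0,0
L1 α=7/8: [1757/8, 63, 1267/8]
L2 α=3/5: [4229/20, 501/5, 3343/20]
L3 α=1/3: [4399/30, 1792/15, 4823/30]
L4 α=1/3: [4939/45, 4064/45, 6848/45]
L5 α=1/4: [8659/60, 6149/60, 7253/60]
→ [144, 102, 121]

query (1,0) [L1,L2,L3,L4,L5] — begin 0,0,0
L1 α=4/7: [84, 24/7, 844/7]
L2 α=0: [84, 24/7, 844/7]
L3 α=3/4: [651/4, 972/7, 2167/28]
L4 α=1/7: [2047/14, 6602/49, 8993/98]
L5 α=1/2: [4203/28, 18215/98, 21341/196]
rounded: [150, 186, 109]

query (0,0) [L1,L2,L3,L4,L5] — begin 0,0,0
after L1 α=1/2: [131/2, 34, 61/2]
after L2 α=0: [131/2, 34, 61/2]
after L3 α=3/4: [1571/8, 85, 577/8]
after L4 α=1/2: [1851/16, 337/2, 953/16]
after L5 α=1/2: [3243/32, 541/4, 2297/32]
= [101, 135, 72]

query (1,2) [L1,L2,L3,L4,L6,L7] — begin 0,0,0
after L1 α=7/8: [1757/8, 63, 1267/8]
after L2 α=3/5: [4229/20, 501/5, 3343/20]
after L3 α=1/3: [4399/30, 1792/15, 4823/30]
after L4 α=1/3: [4939/45, 4064/45, 6848/45]
after L6 α=2/5: [5539/75, 8624/75, 13208/75]
after L7 α=1/2: [5357/75, 24299/150, 15904/75]
→ [71, 162, 212]

query (0,1) [L1,L2,L3,L4,L6] — begin 0,0,0
after L1 α=4/5: [224/5, 168, 36]
after L2 α=0: [224/5, 168, 36]
after L3 α=1/2: [152/5, 140, 19]
after L4 α=1/2: [797/10, 128, 175/2]
after L6 α=1/4: [3911/40, 567/4, 1017/8]
rounded: [98, 142, 127]
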